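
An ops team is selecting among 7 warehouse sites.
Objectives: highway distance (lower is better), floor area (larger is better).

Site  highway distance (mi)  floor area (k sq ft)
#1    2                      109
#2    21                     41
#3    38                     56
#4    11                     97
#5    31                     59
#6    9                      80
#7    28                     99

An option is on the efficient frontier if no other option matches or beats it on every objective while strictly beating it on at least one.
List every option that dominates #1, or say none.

#2: worse on highway distance (21 vs 2).
#3: worse on highway distance (38 vs 2).
#4: worse on highway distance (11 vs 2).
#5: worse on highway distance (31 vs 2).
#6: worse on highway distance (9 vs 2).
#7: worse on highway distance (28 vs 2).
No option dominates #1.

none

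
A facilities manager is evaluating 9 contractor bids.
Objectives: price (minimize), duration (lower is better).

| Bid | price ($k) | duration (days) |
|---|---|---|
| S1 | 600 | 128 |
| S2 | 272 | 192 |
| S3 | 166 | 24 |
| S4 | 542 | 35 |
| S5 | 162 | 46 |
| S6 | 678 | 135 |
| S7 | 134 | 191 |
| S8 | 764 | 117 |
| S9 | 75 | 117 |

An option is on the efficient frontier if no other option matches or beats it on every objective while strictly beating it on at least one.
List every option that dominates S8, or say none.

S3: price 166≤764, duration 24≤117 — dominates S8.
S4: price 542≤764, duration 35≤117 — dominates S8.
S5: price 162≤764, duration 46≤117 — dominates S8.
S9: price 75≤764, duration 117≤117 — dominates S8.
Others (S1, S2, S6, S7) are each worse than S8 on at least one objective.

S3, S4, S5, S9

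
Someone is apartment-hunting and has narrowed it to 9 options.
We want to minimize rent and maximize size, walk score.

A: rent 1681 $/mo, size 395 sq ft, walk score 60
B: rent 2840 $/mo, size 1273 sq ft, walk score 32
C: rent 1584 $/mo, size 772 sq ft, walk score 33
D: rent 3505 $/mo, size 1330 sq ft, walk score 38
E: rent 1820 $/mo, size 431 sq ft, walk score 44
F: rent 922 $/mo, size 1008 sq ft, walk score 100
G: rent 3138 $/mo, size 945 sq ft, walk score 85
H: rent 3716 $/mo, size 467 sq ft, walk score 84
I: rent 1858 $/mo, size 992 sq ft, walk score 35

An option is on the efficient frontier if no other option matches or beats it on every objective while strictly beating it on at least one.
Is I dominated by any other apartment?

Yes

F vs I: rent 922≤1858, size 1008≥992, walk score 100≥35 — F is at least as good on every objective and strictly better on at least one, so F dominates I.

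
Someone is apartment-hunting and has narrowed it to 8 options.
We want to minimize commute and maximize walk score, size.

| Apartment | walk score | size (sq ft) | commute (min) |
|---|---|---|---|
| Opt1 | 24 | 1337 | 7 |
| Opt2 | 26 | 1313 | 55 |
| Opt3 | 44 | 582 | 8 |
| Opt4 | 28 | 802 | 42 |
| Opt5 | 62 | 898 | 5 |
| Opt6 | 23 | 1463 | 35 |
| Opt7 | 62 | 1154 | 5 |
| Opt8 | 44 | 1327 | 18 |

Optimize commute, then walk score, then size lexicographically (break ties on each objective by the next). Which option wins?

Opt7

First minimize commute: best is 5, kept {Opt5, Opt7}.
Then maximize walk score: best is 62, kept {Opt5, Opt7}.
Then maximize size: best is 1154, kept {Opt7}.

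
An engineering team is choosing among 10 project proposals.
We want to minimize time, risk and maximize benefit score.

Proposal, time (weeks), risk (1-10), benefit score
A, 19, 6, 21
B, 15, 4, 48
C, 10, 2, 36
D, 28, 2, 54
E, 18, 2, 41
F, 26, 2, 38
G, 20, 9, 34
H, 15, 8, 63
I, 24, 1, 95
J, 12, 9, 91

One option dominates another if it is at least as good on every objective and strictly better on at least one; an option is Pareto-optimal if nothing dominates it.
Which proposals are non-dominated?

A: dominated by B (time 15≤19, risk 4≤6, benefit score 48≥21).
B: not dominated.
C: not dominated (best time).
D: dominated by I (time 24≤28, risk 1≤2, benefit score 95≥54).
E: not dominated.
F: dominated by E (time 18≤26, risk 2≤2, benefit score 41≥38).
G: dominated by B (time 15≤20, risk 4≤9, benefit score 48≥34).
H: not dominated.
I: not dominated (best risk).
J: not dominated.

B, C, E, H, I, J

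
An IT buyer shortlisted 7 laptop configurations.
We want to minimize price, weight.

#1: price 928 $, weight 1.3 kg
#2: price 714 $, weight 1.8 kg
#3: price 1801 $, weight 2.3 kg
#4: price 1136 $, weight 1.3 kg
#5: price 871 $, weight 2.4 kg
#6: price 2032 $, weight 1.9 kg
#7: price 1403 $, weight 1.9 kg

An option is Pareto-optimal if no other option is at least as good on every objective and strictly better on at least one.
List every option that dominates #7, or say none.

#1: price 928≤1403, weight 1.3≤1.9 — dominates #7.
#2: price 714≤1403, weight 1.8≤1.9 — dominates #7.
#4: price 1136≤1403, weight 1.3≤1.9 — dominates #7.
Others (#3, #5, #6) are each worse than #7 on at least one objective.

#1, #2, #4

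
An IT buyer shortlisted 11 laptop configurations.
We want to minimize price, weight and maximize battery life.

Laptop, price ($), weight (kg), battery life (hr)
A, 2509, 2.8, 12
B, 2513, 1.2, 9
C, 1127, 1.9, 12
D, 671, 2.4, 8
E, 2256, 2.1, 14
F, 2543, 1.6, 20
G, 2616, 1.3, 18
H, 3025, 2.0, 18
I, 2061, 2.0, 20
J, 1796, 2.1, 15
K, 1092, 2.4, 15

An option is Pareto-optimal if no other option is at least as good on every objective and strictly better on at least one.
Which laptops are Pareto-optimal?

B, C, D, F, G, I, J, K

A: dominated by C (price 1127≤2509, weight 1.9≤2.8, battery life 12≥12).
B: not dominated (best weight).
C: not dominated.
D: not dominated (best price).
E: dominated by I (price 2061≤2256, weight 2.0≤2.1, battery life 20≥14).
F: not dominated.
G: not dominated.
H: dominated by F (price 2543≤3025, weight 1.6≤2.0, battery life 20≥18).
I: not dominated.
J: not dominated.
K: not dominated.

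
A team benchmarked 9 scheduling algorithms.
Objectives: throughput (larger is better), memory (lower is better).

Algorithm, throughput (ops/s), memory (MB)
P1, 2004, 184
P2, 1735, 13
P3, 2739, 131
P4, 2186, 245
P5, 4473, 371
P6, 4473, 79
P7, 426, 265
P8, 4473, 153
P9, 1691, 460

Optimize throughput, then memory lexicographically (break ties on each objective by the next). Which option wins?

First maximize throughput: best is 4473, kept {P5, P6, P8}.
Then minimize memory: best is 79, kept {P6}.

P6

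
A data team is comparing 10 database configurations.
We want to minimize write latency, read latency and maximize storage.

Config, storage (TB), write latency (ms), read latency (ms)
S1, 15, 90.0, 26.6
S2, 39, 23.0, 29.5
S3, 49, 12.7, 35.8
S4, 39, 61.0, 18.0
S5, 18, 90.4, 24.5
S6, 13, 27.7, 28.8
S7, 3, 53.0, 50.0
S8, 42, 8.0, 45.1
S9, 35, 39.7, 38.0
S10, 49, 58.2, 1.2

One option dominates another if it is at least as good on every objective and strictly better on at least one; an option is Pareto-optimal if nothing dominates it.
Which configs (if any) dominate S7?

S2: storage 39≥3, write latency 23.0≤53.0, read latency 29.5≤50.0 — dominates S7.
S3: storage 49≥3, write latency 12.7≤53.0, read latency 35.8≤50.0 — dominates S7.
S6: storage 13≥3, write latency 27.7≤53.0, read latency 28.8≤50.0 — dominates S7.
S8: storage 42≥3, write latency 8.0≤53.0, read latency 45.1≤50.0 — dominates S7.
S9: storage 35≥3, write latency 39.7≤53.0, read latency 38.0≤50.0 — dominates S7.
Others (S1, S4, S5, S10) are each worse than S7 on at least one objective.

S2, S3, S6, S8, S9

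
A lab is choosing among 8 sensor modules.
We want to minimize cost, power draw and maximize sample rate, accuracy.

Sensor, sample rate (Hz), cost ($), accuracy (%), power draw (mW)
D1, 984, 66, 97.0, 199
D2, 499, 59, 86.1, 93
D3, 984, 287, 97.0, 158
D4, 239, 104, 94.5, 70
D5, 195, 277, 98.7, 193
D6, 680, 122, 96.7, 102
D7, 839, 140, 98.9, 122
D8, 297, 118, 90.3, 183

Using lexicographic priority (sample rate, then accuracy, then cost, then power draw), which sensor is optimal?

First maximize sample rate: best is 984, kept {D1, D3}.
Then maximize accuracy: best is 97.0, kept {D1, D3}.
Then minimize cost: best is 66, kept {D1}.

D1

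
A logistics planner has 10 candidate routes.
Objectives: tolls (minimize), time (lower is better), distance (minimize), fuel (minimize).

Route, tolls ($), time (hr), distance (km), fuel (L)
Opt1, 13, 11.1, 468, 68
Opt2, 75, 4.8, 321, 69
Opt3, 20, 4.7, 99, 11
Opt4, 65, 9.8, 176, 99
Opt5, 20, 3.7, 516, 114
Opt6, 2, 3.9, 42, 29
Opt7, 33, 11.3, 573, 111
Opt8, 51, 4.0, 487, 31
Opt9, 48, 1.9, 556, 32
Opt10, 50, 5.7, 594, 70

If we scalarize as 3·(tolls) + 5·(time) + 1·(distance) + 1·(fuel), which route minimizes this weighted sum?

Opt1: 3·13 + 5·11.1 + 1·468 + 1·68 = 630.5
Opt2: 3·75 + 5·4.8 + 1·321 + 1·69 = 639.0
Opt3: 3·20 + 5·4.7 + 1·99 + 1·11 = 193.5
Opt4: 3·65 + 5·9.8 + 1·176 + 1·99 = 519.0
Opt5: 3·20 + 5·3.7 + 1·516 + 1·114 = 708.5
Opt6: 3·2 + 5·3.9 + 1·42 + 1·29 = 96.5
Opt7: 3·33 + 5·11.3 + 1·573 + 1·111 = 839.5
Opt8: 3·51 + 5·4.0 + 1·487 + 1·31 = 691.0
Opt9: 3·48 + 5·1.9 + 1·556 + 1·32 = 741.5
Opt10: 3·50 + 5·5.7 + 1·594 + 1·70 = 842.5
Lowest: Opt6 at 96.5.

Opt6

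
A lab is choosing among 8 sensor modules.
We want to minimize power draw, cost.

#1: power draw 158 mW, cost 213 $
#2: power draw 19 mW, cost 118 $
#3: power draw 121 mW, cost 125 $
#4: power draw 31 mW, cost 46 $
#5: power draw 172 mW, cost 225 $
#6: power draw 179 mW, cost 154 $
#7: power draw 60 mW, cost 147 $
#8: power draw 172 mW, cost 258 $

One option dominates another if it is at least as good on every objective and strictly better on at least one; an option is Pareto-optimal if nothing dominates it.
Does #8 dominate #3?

#8 vs #3: #8 is worse on power draw (172 vs 121), so it does not dominate #3.

No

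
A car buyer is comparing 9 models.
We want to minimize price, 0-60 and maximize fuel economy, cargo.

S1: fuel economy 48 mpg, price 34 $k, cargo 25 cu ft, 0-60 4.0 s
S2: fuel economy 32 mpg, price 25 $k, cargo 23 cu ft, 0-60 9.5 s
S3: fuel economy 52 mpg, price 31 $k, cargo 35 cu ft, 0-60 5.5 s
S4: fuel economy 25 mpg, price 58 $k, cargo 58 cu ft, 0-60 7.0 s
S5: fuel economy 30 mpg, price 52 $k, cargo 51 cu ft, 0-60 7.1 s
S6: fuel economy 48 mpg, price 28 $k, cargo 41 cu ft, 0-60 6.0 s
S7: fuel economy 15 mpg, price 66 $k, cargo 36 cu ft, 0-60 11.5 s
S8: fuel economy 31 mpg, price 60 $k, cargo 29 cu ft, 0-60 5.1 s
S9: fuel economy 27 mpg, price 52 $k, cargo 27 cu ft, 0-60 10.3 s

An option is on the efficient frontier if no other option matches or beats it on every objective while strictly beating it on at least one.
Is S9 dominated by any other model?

S3 vs S9: fuel economy 52≥27, price 31≤52, cargo 35≥27, 0-60 5.5≤10.3 — S3 is at least as good on every objective and strictly better on at least one, so S3 dominates S9.

Yes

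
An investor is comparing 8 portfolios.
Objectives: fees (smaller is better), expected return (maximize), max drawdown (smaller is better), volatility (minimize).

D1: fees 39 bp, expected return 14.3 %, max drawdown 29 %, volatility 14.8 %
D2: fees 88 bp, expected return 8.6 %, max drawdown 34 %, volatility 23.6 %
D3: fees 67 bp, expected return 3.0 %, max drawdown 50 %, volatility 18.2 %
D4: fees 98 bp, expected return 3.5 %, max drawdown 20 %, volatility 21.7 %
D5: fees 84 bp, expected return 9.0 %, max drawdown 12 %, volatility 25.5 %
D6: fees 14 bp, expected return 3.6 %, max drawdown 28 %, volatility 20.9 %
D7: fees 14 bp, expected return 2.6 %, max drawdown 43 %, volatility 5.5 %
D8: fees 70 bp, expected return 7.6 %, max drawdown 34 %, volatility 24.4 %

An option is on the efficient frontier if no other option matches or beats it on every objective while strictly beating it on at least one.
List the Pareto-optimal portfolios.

D1: not dominated (best expected return).
D2: dominated by D1 (fees 39≤88, expected return 14.3≥8.6, max drawdown 29≤34, volatility 14.8≤23.6).
D3: dominated by D1 (fees 39≤67, expected return 14.3≥3.0, max drawdown 29≤50, volatility 14.8≤18.2).
D4: not dominated.
D5: not dominated (best max drawdown).
D6: not dominated.
D7: not dominated (best volatility).
D8: dominated by D1 (fees 39≤70, expected return 14.3≥7.6, max drawdown 29≤34, volatility 14.8≤24.4).

D1, D4, D5, D6, D7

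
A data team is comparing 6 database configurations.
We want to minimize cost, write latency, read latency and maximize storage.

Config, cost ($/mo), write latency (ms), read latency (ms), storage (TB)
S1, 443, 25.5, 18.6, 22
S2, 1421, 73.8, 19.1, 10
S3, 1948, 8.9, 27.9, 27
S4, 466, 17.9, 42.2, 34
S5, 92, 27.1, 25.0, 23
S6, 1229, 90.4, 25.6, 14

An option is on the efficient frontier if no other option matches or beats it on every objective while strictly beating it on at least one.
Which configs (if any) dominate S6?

S1: cost 443≤1229, write latency 25.5≤90.4, read latency 18.6≤25.6, storage 22≥14 — dominates S6.
S5: cost 92≤1229, write latency 27.1≤90.4, read latency 25.0≤25.6, storage 23≥14 — dominates S6.
Others (S2, S3, S4) are each worse than S6 on at least one objective.

S1, S5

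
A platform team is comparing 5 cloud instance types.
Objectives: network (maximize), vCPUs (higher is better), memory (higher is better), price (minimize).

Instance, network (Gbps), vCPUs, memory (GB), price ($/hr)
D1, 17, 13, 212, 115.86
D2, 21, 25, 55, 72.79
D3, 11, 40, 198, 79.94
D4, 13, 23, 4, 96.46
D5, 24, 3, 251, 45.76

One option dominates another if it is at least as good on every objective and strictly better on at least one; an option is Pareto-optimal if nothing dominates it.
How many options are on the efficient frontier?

4

D1: not dominated.
D2: not dominated.
D3: not dominated (best vCPUs).
D4: dominated by D2 (network 21≥13, vCPUs 25≥23, memory 55≥4, price 72.79≤96.46).
D5: not dominated (best network).
Pareto-optimal: D1, D2, D3, D5 → 4.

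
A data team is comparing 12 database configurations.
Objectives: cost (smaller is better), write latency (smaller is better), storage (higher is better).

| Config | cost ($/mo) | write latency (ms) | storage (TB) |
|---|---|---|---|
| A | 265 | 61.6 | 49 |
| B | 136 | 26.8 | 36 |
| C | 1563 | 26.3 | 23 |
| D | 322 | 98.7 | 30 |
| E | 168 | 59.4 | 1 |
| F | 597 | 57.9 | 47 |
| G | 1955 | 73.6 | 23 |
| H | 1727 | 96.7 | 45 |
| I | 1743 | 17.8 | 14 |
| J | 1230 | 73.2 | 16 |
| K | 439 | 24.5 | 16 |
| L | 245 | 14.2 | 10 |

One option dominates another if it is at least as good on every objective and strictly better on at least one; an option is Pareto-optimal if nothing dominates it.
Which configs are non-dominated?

A, B, C, F, I, K, L

A: not dominated (best storage).
B: not dominated (best cost).
C: not dominated.
D: dominated by A (cost 265≤322, write latency 61.6≤98.7, storage 49≥30).
E: dominated by B (cost 136≤168, write latency 26.8≤59.4, storage 36≥1).
F: not dominated.
G: dominated by A (cost 265≤1955, write latency 61.6≤73.6, storage 49≥23).
H: dominated by A (cost 265≤1727, write latency 61.6≤96.7, storage 49≥45).
I: not dominated.
J: dominated by A (cost 265≤1230, write latency 61.6≤73.2, storage 49≥16).
K: not dominated.
L: not dominated (best write latency).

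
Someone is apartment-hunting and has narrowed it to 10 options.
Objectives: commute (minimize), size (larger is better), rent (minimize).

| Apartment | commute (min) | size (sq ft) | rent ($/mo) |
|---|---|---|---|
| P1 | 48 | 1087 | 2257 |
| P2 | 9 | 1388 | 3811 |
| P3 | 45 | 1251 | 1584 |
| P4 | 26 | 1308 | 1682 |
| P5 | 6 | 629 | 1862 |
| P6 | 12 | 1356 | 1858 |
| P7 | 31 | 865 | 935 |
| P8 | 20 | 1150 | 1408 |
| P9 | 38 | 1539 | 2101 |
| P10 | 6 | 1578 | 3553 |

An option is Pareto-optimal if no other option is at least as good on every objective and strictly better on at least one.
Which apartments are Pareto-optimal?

P1: dominated by P3 (commute 45≤48, size 1251≥1087, rent 1584≤2257).
P2: dominated by P10 (commute 6≤9, size 1578≥1388, rent 3553≤3811).
P3: not dominated.
P4: not dominated.
P5: not dominated.
P6: not dominated.
P7: not dominated (best rent).
P8: not dominated.
P9: not dominated.
P10: not dominated (best size).

P3, P4, P5, P6, P7, P8, P9, P10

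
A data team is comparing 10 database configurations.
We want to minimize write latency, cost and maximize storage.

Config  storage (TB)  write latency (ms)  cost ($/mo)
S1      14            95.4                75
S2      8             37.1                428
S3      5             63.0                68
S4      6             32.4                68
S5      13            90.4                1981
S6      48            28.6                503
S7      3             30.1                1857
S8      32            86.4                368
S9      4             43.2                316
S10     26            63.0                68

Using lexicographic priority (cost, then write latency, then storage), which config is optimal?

S4

First minimize cost: best is 68, kept {S3, S4, S10}.
Then minimize write latency: best is 32.4, kept {S4}.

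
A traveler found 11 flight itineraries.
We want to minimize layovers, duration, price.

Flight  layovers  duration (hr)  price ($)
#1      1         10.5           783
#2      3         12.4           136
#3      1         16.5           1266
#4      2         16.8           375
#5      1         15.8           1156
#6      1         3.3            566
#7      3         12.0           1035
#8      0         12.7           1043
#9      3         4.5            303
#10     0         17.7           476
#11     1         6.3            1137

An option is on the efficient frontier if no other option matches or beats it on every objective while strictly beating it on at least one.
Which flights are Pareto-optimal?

#2, #4, #6, #8, #9, #10

#1: dominated by #6 (layovers 1≤1, duration 3.3≤10.5, price 566≤783).
#2: not dominated (best price).
#3: dominated by #1 (layovers 1≤1, duration 10.5≤16.5, price 783≤1266).
#4: not dominated.
#5: dominated by #1 (layovers 1≤1, duration 10.5≤15.8, price 783≤1156).
#6: not dominated (best duration).
#7: dominated by #1 (layovers 1≤3, duration 10.5≤12.0, price 783≤1035).
#8: not dominated.
#9: not dominated.
#10: not dominated.
#11: dominated by #6 (layovers 1≤1, duration 3.3≤6.3, price 566≤1137).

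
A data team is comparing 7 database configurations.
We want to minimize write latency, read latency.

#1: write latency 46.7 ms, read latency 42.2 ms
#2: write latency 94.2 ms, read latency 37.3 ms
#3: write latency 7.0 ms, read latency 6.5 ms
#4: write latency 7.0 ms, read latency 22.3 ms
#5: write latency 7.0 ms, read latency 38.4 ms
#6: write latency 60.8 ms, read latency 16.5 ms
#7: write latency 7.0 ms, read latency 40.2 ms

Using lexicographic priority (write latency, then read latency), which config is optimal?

First minimize write latency: best is 7.0, kept {#3, #4, #5, #7}.
Then minimize read latency: best is 6.5, kept {#3}.

#3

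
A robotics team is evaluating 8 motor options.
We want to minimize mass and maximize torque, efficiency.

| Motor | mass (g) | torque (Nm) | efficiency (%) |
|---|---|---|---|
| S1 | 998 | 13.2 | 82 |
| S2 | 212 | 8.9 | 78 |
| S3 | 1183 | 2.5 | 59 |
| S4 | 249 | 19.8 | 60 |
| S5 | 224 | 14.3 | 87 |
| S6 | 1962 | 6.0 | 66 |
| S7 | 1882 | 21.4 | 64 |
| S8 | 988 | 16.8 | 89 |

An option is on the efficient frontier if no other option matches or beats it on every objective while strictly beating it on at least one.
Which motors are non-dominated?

S2, S4, S5, S7, S8

S1: dominated by S5 (mass 224≤998, torque 14.3≥13.2, efficiency 87≥82).
S2: not dominated (best mass).
S3: dominated by S1 (mass 998≤1183, torque 13.2≥2.5, efficiency 82≥59).
S4: not dominated.
S5: not dominated.
S6: dominated by S1 (mass 998≤1962, torque 13.2≥6.0, efficiency 82≥66).
S7: not dominated (best torque).
S8: not dominated (best efficiency).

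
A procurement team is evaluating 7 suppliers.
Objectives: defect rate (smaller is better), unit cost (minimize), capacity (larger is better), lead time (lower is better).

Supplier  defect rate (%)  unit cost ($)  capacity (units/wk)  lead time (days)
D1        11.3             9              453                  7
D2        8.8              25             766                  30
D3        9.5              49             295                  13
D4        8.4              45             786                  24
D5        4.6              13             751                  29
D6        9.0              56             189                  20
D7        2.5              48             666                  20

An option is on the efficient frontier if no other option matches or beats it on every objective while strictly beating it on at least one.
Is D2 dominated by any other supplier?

No

D1: worse on defect rate (11.3 vs 8.8).
D3: worse on defect rate (9.5 vs 8.8).
D4: worse on unit cost (45 vs 25).
D5: worse on capacity (751 vs 766).
D6: worse on defect rate (9.0 vs 8.8).
D7: worse on unit cost (48 vs 25).
No option is at least as good as D2 on every objective and strictly better on one.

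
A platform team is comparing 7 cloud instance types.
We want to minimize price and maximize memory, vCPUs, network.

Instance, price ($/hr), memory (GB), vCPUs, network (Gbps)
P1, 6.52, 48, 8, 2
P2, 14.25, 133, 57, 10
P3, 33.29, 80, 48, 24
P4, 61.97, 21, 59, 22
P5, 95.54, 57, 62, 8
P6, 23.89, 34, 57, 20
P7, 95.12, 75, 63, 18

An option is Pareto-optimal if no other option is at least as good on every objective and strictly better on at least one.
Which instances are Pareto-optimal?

P1: not dominated (best price).
P2: not dominated (best memory).
P3: not dominated (best network).
P4: not dominated.
P5: dominated by P7 (price 95.12≤95.54, memory 75≥57, vCPUs 63≥62, network 18≥8).
P6: not dominated.
P7: not dominated (best vCPUs).

P1, P2, P3, P4, P6, P7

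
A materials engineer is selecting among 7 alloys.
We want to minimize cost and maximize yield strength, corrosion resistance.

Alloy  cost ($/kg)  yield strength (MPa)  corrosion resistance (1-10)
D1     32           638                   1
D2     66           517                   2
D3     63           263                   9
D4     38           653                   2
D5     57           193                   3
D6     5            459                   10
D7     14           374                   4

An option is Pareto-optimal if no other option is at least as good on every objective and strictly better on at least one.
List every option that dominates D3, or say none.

D6: cost 5≤63, yield strength 459≥263, corrosion resistance 10≥9 — dominates D3.
Others (D1, D2, D4, D5, D7) are each worse than D3 on at least one objective.

D6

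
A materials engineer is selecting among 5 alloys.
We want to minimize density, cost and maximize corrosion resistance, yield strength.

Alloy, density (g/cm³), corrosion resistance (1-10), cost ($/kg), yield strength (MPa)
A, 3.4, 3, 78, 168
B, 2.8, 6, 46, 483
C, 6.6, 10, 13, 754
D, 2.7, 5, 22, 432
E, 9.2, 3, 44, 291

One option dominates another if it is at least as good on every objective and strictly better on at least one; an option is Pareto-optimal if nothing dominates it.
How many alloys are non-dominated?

A: dominated by B (density 2.8≤3.4, corrosion resistance 6≥3, cost 46≤78, yield strength 483≥168).
B: not dominated.
C: not dominated (best corrosion resistance).
D: not dominated (best density).
E: dominated by C (density 6.6≤9.2, corrosion resistance 10≥3, cost 13≤44, yield strength 754≥291).
Pareto-optimal: B, C, D → 3.

3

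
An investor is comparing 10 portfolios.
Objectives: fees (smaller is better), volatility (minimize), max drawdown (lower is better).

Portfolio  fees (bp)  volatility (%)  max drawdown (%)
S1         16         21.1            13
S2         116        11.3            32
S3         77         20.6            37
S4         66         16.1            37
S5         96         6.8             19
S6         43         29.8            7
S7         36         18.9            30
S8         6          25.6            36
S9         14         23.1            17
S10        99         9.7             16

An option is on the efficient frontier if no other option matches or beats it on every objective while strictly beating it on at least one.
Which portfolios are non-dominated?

S1: not dominated.
S2: dominated by S5 (fees 96≤116, volatility 6.8≤11.3, max drawdown 19≤32).
S3: dominated by S4 (fees 66≤77, volatility 16.1≤20.6, max drawdown 37≤37).
S4: not dominated.
S5: not dominated (best volatility).
S6: not dominated (best max drawdown).
S7: not dominated.
S8: not dominated (best fees).
S9: not dominated.
S10: not dominated.

S1, S4, S5, S6, S7, S8, S9, S10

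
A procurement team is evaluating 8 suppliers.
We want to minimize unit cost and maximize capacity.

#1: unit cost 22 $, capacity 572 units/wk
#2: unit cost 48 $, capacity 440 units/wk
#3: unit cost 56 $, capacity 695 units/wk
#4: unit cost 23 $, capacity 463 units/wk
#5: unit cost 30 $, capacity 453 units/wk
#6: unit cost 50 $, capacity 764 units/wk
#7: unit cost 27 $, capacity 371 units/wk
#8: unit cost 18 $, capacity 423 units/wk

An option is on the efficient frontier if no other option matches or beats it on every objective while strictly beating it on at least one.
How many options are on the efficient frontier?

#1: not dominated.
#2: dominated by #1 (unit cost 22≤48, capacity 572≥440).
#3: dominated by #6 (unit cost 50≤56, capacity 764≥695).
#4: dominated by #1 (unit cost 22≤23, capacity 572≥463).
#5: dominated by #1 (unit cost 22≤30, capacity 572≥453).
#6: not dominated (best capacity).
#7: dominated by #1 (unit cost 22≤27, capacity 572≥371).
#8: not dominated (best unit cost).
Pareto-optimal: #1, #6, #8 → 3.

3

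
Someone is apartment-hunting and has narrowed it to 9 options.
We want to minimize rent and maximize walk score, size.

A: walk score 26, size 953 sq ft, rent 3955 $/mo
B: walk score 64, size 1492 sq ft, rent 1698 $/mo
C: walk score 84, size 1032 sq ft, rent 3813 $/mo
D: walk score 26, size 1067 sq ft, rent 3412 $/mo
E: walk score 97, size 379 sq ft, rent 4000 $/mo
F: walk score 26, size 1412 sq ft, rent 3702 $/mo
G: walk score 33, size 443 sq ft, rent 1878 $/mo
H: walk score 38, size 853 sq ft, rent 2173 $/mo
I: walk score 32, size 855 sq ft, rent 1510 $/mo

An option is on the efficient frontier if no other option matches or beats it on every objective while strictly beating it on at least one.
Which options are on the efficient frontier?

B, C, E, I

A: dominated by B (walk score 64≥26, size 1492≥953, rent 1698≤3955).
B: not dominated (best size).
C: not dominated.
D: dominated by B (walk score 64≥26, size 1492≥1067, rent 1698≤3412).
E: not dominated (best walk score).
F: dominated by B (walk score 64≥26, size 1492≥1412, rent 1698≤3702).
G: dominated by B (walk score 64≥33, size 1492≥443, rent 1698≤1878).
H: dominated by B (walk score 64≥38, size 1492≥853, rent 1698≤2173).
I: not dominated (best rent).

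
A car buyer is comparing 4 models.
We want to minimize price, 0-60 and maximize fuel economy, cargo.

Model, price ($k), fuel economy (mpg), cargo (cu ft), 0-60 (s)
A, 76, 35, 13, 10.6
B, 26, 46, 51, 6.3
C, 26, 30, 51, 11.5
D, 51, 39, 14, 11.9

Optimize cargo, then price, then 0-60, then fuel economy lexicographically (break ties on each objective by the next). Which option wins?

First maximize cargo: best is 51, kept {B, C}.
Then minimize price: best is 26, kept {B, C}.
Then minimize 0-60: best is 6.3, kept {B}.

B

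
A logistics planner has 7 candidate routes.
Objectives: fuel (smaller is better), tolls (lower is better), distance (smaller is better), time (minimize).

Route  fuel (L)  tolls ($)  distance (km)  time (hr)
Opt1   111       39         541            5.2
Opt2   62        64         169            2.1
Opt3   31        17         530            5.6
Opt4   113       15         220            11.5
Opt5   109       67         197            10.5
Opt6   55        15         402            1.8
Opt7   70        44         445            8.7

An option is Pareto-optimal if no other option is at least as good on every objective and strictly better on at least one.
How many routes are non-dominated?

Opt1: dominated by Opt6 (fuel 55≤111, tolls 15≤39, distance 402≤541, time 1.8≤5.2).
Opt2: not dominated (best distance).
Opt3: not dominated (best fuel).
Opt4: not dominated.
Opt5: dominated by Opt2 (fuel 62≤109, tolls 64≤67, distance 169≤197, time 2.1≤10.5).
Opt6: not dominated (best time).
Opt7: dominated by Opt6 (fuel 55≤70, tolls 15≤44, distance 402≤445, time 1.8≤8.7).
Pareto-optimal: Opt2, Opt3, Opt4, Opt6 → 4.

4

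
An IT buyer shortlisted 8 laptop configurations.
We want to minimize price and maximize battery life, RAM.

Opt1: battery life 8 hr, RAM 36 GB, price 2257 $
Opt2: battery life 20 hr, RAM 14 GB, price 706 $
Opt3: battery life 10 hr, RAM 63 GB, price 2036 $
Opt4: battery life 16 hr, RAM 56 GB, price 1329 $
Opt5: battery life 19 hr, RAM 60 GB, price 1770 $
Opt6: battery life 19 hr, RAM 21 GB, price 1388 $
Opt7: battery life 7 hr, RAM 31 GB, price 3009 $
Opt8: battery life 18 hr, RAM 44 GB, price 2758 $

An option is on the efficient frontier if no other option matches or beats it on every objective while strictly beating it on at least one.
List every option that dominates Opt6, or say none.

Opt1: worse on battery life (8 vs 19).
Opt2: worse on RAM (14 vs 21).
Opt3: worse on battery life (10 vs 19).
Opt4: worse on battery life (16 vs 19).
Opt5: worse on price (1770 vs 1388).
Opt7: worse on battery life (7 vs 19).
Opt8: worse on battery life (18 vs 19).
No option dominates Opt6.

none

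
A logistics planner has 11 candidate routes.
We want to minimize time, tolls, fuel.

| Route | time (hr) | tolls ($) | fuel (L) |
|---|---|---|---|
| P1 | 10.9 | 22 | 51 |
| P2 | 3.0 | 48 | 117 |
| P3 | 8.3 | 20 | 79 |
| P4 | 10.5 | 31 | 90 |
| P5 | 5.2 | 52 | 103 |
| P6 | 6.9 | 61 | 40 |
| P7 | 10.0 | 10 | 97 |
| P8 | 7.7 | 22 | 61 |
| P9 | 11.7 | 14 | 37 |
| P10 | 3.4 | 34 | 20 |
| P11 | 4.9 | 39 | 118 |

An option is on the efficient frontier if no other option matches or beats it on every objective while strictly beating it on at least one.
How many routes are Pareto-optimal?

P1: not dominated.
P2: not dominated (best time).
P3: not dominated.
P4: dominated by P3 (time 8.3≤10.5, tolls 20≤31, fuel 79≤90).
P5: dominated by P10 (time 3.4≤5.2, tolls 34≤52, fuel 20≤103).
P6: dominated by P10 (time 3.4≤6.9, tolls 34≤61, fuel 20≤40).
P7: not dominated (best tolls).
P8: not dominated.
P9: not dominated.
P10: not dominated (best fuel).
P11: dominated by P10 (time 3.4≤4.9, tolls 34≤39, fuel 20≤118).
Pareto-optimal: P1, P2, P3, P7, P8, P9, P10 → 7.

7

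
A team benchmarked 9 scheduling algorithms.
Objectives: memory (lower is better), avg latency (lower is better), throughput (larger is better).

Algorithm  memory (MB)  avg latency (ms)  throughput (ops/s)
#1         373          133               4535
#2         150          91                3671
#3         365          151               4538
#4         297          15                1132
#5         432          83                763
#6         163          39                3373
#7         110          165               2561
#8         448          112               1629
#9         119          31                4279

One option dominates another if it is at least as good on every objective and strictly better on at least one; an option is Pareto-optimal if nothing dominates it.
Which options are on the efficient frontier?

#1, #3, #4, #7, #9

#1: not dominated.
#2: dominated by #9 (memory 119≤150, avg latency 31≤91, throughput 4279≥3671).
#3: not dominated (best throughput).
#4: not dominated (best avg latency).
#5: dominated by #4 (memory 297≤432, avg latency 15≤83, throughput 1132≥763).
#6: dominated by #9 (memory 119≤163, avg latency 31≤39, throughput 4279≥3373).
#7: not dominated (best memory).
#8: dominated by #2 (memory 150≤448, avg latency 91≤112, throughput 3671≥1629).
#9: not dominated.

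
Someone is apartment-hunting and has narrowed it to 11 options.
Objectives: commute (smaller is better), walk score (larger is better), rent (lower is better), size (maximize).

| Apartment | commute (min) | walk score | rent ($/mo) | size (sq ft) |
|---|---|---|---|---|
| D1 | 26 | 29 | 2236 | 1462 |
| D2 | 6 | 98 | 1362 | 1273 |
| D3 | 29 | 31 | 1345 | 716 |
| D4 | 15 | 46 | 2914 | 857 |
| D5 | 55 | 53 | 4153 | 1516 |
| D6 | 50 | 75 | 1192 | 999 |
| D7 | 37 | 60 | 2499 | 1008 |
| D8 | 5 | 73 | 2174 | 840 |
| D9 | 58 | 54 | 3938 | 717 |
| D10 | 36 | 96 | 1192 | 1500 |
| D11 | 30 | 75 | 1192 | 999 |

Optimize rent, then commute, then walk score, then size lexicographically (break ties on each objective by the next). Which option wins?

First minimize rent: best is 1192, kept {D6, D10, D11}.
Then minimize commute: best is 30, kept {D11}.

D11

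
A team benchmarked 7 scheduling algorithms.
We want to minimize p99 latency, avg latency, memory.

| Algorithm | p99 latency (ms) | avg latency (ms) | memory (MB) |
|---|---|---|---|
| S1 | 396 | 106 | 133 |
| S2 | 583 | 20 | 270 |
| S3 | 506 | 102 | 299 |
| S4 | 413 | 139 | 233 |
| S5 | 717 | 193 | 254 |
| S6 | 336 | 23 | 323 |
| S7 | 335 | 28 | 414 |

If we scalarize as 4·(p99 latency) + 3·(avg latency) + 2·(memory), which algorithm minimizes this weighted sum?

S1: 4·396 + 3·106 + 2·133 = 2168
S2: 4·583 + 3·20 + 2·270 = 2932
S3: 4·506 + 3·102 + 2·299 = 2928
S4: 4·413 + 3·139 + 2·233 = 2535
S5: 4·717 + 3·193 + 2·254 = 3955
S6: 4·336 + 3·23 + 2·323 = 2059
S7: 4·335 + 3·28 + 2·414 = 2252
Lowest: S6 at 2059.

S6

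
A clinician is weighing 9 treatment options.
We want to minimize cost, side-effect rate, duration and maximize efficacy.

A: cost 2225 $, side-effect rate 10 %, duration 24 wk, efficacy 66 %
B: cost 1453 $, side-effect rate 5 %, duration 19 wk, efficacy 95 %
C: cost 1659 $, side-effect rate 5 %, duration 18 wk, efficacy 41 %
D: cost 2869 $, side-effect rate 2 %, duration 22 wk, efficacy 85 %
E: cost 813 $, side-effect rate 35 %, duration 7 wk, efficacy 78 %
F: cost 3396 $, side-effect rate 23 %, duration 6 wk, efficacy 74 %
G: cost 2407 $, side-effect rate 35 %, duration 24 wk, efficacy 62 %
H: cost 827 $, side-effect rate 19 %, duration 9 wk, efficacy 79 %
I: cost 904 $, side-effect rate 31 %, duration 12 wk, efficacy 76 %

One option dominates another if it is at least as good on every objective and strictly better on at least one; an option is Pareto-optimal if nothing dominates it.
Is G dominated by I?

Yes

I vs G: cost 904≤2407, side-effect rate 31≤35, duration 12≤24, efficacy 76≥62 — I is at least as good on every objective with at least one strict improvement.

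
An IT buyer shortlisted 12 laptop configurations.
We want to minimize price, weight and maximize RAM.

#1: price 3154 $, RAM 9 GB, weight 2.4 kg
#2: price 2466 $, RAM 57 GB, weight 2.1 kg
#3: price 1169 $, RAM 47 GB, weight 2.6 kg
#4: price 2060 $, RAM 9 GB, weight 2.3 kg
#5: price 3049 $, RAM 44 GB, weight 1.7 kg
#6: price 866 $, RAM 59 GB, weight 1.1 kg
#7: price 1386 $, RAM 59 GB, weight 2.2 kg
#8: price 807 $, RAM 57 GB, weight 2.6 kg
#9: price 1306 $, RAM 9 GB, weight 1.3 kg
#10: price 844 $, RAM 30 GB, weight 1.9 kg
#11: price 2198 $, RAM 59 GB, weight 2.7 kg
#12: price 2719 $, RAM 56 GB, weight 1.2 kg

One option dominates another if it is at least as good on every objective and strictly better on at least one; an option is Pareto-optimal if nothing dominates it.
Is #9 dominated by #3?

#3 vs #9: #3 is worse on weight (2.6 vs 1.3), so it does not dominate #9.

No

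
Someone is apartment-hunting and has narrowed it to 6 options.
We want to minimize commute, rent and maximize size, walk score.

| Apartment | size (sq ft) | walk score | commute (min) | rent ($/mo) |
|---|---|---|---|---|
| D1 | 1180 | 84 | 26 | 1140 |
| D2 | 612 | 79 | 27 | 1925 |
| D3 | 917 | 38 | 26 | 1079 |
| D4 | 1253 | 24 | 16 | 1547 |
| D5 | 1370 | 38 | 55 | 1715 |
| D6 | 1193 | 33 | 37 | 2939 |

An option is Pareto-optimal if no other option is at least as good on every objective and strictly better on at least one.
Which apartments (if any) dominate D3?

D1: worse on rent (1140 vs 1079).
D2: worse on size (612 vs 917).
D4: worse on walk score (24 vs 38).
D5: worse on commute (55 vs 26).
D6: worse on walk score (33 vs 38).
No option dominates D3.

none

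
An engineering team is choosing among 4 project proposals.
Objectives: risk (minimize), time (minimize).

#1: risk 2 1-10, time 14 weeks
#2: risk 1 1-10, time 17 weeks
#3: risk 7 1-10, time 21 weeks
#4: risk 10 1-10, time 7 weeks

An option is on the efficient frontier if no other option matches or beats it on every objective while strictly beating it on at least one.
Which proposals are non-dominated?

#1, #2, #4

#1: not dominated.
#2: not dominated (best risk).
#3: dominated by #1 (risk 2≤7, time 14≤21).
#4: not dominated (best time).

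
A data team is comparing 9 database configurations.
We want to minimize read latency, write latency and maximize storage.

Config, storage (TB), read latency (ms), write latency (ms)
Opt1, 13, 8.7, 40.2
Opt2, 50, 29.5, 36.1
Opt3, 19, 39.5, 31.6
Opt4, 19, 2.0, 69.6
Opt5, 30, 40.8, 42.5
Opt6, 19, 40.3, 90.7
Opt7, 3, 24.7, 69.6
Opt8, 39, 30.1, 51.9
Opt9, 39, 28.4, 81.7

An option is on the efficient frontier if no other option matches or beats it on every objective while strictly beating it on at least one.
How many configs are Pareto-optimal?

Opt1: not dominated.
Opt2: not dominated (best storage).
Opt3: not dominated (best write latency).
Opt4: not dominated (best read latency).
Opt5: dominated by Opt2 (storage 50≥30, read latency 29.5≤40.8, write latency 36.1≤42.5).
Opt6: dominated by Opt2 (storage 50≥19, read latency 29.5≤40.3, write latency 36.1≤90.7).
Opt7: dominated by Opt1 (storage 13≥3, read latency 8.7≤24.7, write latency 40.2≤69.6).
Opt8: dominated by Opt2 (storage 50≥39, read latency 29.5≤30.1, write latency 36.1≤51.9).
Opt9: not dominated.
Pareto-optimal: Opt1, Opt2, Opt3, Opt4, Opt9 → 5.

5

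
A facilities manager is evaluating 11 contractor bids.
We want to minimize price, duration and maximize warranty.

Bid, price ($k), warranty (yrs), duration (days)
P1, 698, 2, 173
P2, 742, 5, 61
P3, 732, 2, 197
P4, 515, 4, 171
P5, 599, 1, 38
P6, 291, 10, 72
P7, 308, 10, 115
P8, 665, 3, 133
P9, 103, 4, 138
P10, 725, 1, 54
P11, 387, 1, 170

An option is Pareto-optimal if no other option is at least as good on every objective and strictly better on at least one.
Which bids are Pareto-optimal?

P1: dominated by P4 (price 515≤698, warranty 4≥2, duration 171≤173).
P2: not dominated.
P3: dominated by P1 (price 698≤732, warranty 2≥2, duration 173≤197).
P4: dominated by P6 (price 291≤515, warranty 10≥4, duration 72≤171).
P5: not dominated (best duration).
P6: not dominated.
P7: dominated by P6 (price 291≤308, warranty 10≥10, duration 72≤115).
P8: dominated by P6 (price 291≤665, warranty 10≥3, duration 72≤133).
P9: not dominated (best price).
P10: dominated by P5 (price 599≤725, warranty 1≥1, duration 38≤54).
P11: dominated by P6 (price 291≤387, warranty 10≥1, duration 72≤170).

P2, P5, P6, P9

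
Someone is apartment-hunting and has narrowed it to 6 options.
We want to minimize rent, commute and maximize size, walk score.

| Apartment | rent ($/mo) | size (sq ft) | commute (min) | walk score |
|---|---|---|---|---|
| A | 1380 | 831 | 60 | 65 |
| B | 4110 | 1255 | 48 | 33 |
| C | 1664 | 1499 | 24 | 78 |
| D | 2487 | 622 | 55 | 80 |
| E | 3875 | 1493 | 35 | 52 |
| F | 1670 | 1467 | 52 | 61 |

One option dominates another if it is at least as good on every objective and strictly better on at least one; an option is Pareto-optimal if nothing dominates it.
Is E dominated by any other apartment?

C vs E: rent 1664≤3875, size 1499≥1493, commute 24≤35, walk score 78≥52 — C is at least as good on every objective and strictly better on at least one, so C dominates E.

Yes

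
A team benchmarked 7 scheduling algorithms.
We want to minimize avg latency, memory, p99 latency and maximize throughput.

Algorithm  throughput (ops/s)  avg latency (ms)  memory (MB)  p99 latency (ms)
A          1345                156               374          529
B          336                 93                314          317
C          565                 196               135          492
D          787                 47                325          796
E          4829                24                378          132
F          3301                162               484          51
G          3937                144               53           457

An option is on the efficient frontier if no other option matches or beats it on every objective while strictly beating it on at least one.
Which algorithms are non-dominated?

A: dominated by G (throughput 3937≥1345, avg latency 144≤156, memory 53≤374, p99 latency 457≤529).
B: not dominated.
C: dominated by G (throughput 3937≥565, avg latency 144≤196, memory 53≤135, p99 latency 457≤492).
D: not dominated.
E: not dominated (best throughput).
F: not dominated (best p99 latency).
G: not dominated (best memory).

B, D, E, F, G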